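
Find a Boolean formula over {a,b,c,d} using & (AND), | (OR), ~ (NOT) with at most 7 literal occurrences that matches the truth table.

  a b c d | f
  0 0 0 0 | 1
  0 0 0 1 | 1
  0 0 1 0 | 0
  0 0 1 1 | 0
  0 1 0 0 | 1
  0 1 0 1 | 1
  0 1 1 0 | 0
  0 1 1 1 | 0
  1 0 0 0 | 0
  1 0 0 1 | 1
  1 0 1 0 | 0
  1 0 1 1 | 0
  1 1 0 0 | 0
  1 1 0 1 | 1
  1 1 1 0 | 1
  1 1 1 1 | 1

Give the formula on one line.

(((a & (b & c)) | ~c) & (~a | (c | d)))

  (b & c) = 0000001100000011
  (a & (b & c)) = 0000000000000011
  ~c = 1100110011001100
  ((a & (b & c)) | ~c) = 1100110011001111
  ~a = 1111111100000000
  (c | d) = 0111011101110111
  (~a | (c | d)) = 1111111101110111
  (((a & (b & c)) | ~c) & (~a | (c | d))) = 1100110001000111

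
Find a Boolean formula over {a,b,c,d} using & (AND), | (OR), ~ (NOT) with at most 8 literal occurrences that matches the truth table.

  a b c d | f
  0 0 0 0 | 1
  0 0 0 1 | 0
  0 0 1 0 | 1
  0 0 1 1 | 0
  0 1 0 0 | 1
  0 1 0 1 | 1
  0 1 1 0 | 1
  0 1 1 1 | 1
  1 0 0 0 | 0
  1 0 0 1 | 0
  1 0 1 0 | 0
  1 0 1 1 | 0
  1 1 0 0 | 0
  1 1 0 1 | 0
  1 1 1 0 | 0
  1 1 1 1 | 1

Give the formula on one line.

(((c | ~d) | ~a) & ((b & d) | (~d & ~a)))

  ~d = 1010101010101010
  (c | ~d) = 1011101110111011
  ~a = 1111111100000000
  ((c | ~d) | ~a) = 1111111110111011
  (b & d) = 0000010100000101
  (~d & ~a) = 1010101000000000
  ((b & d) | (~d & ~a)) = 1010111100000101
  (((c | ~d) | ~a) & ((b & d) | (~d & ~a))) = 1010111100000001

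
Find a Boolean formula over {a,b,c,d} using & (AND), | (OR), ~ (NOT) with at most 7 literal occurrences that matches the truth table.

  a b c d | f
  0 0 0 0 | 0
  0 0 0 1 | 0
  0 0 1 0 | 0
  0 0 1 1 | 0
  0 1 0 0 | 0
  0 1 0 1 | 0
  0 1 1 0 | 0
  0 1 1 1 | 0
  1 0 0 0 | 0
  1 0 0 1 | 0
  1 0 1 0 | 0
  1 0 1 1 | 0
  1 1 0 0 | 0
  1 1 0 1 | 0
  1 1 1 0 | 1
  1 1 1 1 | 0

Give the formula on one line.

  (d | a) = 0101010111111111
  ((d | a) & b) = 0000010100001111
  ~d = 1010101010101010
  (((d | a) & b) & ~d) = 0000000000001010
  ((((d | a) & b) & ~d) & c) = 0000000000000010

((((d | a) & b) & ~d) & c)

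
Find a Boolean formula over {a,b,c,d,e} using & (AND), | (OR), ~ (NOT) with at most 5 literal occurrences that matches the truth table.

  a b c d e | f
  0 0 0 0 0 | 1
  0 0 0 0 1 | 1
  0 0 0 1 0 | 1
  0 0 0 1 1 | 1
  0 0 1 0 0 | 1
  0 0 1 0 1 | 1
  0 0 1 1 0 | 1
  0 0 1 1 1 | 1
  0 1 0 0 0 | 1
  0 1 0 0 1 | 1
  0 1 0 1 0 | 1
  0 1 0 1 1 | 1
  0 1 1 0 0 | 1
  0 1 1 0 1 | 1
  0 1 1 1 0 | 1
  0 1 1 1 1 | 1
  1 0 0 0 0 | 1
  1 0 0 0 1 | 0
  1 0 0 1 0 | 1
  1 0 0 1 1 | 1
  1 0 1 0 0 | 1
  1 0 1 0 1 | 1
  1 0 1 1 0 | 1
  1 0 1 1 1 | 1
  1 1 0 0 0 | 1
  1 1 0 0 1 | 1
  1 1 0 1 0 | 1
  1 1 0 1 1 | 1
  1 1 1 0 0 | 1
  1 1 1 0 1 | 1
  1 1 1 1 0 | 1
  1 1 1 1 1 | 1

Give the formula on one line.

  ~e = 10101010101010101010101010101010
  (d | ~e) = 10111011101110111011101110111011
  ((d | ~e) | b) = 10111011111111111011101111111111
  ~a = 11111111111111110000000000000000
  (~a | c) = 11111111111111110000111100001111
  (((d | ~e) | b) | (~a | c)) = 11111111111111111011111111111111

(((d | ~e) | b) | (~a | c))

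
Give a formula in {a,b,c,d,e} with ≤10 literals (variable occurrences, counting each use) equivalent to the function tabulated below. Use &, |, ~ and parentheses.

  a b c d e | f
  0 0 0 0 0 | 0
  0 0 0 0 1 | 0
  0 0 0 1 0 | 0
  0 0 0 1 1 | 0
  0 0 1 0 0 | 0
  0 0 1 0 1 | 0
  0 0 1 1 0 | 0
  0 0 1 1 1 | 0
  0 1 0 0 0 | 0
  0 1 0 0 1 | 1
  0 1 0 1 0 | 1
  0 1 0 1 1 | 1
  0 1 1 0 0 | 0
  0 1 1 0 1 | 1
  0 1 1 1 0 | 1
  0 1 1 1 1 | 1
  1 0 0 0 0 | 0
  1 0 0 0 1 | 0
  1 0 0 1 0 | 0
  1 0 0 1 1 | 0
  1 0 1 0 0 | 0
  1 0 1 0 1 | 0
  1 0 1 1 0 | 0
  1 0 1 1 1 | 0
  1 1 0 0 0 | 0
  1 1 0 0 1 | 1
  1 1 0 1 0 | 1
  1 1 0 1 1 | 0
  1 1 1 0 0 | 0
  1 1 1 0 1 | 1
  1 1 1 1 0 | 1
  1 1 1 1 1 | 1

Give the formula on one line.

  ~a = 11111111111111110000000000000000
  (~a & d) = 00110011001100110000000000000000
  ~d = 11001100110011001100110011001100
  ~e = 10101010101010101010101010101010
  (a & ~e) = 00000000000000001010101010101010
  (~d | (a & ~e)) = 11001100110011001110111011101110
  ((~a & d) | (~d | (a & ~e))) = 11111111111111111110111011101110
  (c | ((~a & d) | (~d | (a & ~e)))) = 11111111111111111110111111101111
  (e | d) = 01110111011101110111011101110111
  ((e | d) & b) = 00000000011101110000000001110111
  ((c | ((~a & d) | (~d | (a & ~e)))) & ((e | d) & b)) = 00000000011101110000000001100111

((c | ((~a & d) | (~d | (a & ~e)))) & ((e | d) & b))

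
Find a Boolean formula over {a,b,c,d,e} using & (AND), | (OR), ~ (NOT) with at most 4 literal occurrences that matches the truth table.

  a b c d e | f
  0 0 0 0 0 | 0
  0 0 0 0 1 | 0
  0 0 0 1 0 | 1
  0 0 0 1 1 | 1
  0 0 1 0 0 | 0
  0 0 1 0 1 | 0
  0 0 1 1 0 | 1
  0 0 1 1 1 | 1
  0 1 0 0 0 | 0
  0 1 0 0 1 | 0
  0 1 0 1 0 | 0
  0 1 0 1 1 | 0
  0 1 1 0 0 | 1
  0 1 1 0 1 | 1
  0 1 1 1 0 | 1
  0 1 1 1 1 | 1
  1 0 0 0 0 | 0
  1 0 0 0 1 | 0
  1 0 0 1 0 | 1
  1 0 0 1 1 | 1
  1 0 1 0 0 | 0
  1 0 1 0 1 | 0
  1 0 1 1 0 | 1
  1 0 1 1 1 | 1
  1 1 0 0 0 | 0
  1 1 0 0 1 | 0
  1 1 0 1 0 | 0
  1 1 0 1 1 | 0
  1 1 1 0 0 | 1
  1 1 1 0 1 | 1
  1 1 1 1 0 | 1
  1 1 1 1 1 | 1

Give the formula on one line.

((c | ~b) & (b | d))

  ~b = 11111111000000001111111100000000
  (c | ~b) = 11111111000011111111111100001111
  (b | d) = 00110011111111110011001111111111
  ((c | ~b) & (b | d)) = 00110011000011110011001100001111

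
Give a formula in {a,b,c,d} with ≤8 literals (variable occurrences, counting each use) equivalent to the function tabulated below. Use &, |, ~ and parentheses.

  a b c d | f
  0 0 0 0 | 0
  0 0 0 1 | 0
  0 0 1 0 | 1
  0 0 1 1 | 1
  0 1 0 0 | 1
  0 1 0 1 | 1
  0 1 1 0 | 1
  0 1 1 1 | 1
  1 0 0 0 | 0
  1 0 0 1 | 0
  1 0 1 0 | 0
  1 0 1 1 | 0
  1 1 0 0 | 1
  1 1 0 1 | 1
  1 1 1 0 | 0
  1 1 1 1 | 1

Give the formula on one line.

  ~c = 1100110011001100
  (d | ~c) = 1101110111011101
  ((d | ~c) & b) = 0000110100001101
  (a | c) = 0011001111111111
  ~a = 1111111100000000
  ((a | c) & ~a) = 0011001100000000
  (((d | ~c) & b) | ((a | c) & ~a)) = 0011111100001101

(((d | ~c) & b) | ((a | c) & ~a))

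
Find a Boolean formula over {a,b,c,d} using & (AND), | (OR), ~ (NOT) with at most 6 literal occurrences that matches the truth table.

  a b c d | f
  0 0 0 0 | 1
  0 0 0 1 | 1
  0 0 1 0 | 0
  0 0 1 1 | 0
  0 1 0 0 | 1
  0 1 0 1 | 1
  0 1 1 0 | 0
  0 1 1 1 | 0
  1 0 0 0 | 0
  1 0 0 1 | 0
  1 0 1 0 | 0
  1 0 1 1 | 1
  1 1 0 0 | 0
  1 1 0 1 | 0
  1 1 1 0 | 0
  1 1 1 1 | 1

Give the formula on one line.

  ~d = 1010101010101010
  (~d | a) = 1010101011111111
  ((~d | a) & c) = 0010001000110011
  (((~d | a) & c) & d) = 0000000000010001
  ~a = 1111111100000000
  ~c = 1100110011001100
  (~a & ~c) = 1100110000000000
  ((((~d | a) & c) & d) | (~a & ~c)) = 1100110000010001

((((~d | a) & c) & d) | (~a & ~c))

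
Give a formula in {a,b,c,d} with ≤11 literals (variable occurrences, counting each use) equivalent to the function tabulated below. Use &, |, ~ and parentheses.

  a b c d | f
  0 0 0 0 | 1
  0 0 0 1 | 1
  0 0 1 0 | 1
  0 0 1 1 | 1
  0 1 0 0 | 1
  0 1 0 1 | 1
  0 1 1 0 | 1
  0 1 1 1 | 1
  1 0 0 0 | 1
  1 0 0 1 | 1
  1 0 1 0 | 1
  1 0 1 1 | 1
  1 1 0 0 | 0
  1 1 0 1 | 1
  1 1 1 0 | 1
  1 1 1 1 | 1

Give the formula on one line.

(((c | ~a) | (a & ~b)) | ((d & ~a) | (a & d)))

  ~a = 1111111100000000
  (c | ~a) = 1111111100110011
  ~b = 1111000011110000
  (a & ~b) = 0000000011110000
  ((c | ~a) | (a & ~b)) = 1111111111110011
  (d & ~a) = 0101010100000000
  (a & d) = 0000000001010101
  ((d & ~a) | (a & d)) = 0101010101010101
  (((c | ~a) | (a & ~b)) | ((d & ~a) | (a & d))) = 1111111111110111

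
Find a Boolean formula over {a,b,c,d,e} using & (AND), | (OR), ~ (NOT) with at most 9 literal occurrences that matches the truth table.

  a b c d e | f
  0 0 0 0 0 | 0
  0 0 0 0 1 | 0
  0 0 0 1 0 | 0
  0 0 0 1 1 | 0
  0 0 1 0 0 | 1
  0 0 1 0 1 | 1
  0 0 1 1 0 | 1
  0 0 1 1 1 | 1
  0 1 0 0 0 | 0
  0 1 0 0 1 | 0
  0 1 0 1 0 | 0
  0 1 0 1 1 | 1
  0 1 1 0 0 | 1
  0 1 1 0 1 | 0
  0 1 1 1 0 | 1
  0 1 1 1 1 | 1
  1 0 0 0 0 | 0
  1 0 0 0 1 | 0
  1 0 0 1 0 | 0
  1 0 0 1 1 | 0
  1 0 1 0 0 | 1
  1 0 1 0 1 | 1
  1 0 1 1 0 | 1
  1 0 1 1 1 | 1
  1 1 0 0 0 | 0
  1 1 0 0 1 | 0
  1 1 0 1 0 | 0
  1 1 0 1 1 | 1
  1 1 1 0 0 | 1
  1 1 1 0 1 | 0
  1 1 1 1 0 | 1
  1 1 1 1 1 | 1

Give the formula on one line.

  (b & d) = 00000000001100110000000000110011
  (e & (b & d)) = 00000000000100010000000000010001
  ~b = 11111111000000001111111100000000
  (d & c) = 00000011000000110000001100000011
  (~b | (d & c)) = 11111111000000111111111100000011
  ~e = 10101010101010101010101010101010
  (~e & b) = 00000000101010100000000010101010
  ((~b | (d & c)) | (~e & b)) = 11111111101010111111111110101011
  (c & ((~b | (d & c)) | (~e & b))) = 00001111000010110000111100001011
  ((e & (b & d)) | (c & ((~b | (d & c)) | (~e & b)))) = 00001111000110110000111100011011

((e & (b & d)) | (c & ((~b | (d & c)) | (~e & b))))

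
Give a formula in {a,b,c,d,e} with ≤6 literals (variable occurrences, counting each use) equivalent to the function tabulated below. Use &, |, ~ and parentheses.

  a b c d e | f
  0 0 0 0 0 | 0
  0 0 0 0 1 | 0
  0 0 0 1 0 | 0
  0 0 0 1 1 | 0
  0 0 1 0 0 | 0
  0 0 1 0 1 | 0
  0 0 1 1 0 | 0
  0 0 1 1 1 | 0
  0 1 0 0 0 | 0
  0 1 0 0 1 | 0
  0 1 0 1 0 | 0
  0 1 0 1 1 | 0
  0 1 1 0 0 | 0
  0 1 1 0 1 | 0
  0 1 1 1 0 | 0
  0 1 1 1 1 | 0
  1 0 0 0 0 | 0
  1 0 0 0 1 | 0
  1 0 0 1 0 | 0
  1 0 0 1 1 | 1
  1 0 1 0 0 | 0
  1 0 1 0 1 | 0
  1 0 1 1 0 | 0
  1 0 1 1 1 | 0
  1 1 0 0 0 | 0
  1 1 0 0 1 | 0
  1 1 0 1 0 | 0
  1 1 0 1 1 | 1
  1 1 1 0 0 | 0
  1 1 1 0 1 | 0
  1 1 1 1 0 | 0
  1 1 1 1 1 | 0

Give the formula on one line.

((d & ((a & (e | c)) & e)) & ~c)

  (e | c) = 01011111010111110101111101011111
  (a & (e | c)) = 00000000000000000101111101011111
  ((a & (e | c)) & e) = 00000000000000000101010101010101
  (d & ((a & (e | c)) & e)) = 00000000000000000001000100010001
  ~c = 11110000111100001111000011110000
  ((d & ((a & (e | c)) & e)) & ~c) = 00000000000000000001000000010000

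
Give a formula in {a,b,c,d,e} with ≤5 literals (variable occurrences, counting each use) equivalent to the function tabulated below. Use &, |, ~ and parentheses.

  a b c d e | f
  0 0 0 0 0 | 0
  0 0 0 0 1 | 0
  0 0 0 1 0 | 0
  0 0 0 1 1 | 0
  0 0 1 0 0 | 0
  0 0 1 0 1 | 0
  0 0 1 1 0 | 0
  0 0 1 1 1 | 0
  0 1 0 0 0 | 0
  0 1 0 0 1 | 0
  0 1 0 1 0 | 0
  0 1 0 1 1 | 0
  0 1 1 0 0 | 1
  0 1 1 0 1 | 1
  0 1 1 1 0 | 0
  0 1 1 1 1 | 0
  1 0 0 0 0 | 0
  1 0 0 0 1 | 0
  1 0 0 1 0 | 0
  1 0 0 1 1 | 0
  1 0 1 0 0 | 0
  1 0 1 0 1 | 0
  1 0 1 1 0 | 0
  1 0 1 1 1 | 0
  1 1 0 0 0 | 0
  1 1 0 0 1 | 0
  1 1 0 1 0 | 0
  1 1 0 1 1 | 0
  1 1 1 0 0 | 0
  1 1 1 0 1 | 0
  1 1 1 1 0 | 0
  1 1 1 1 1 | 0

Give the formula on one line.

(~d & (b & (~a & c)))

  ~d = 11001100110011001100110011001100
  ~a = 11111111111111110000000000000000
  (~a & c) = 00001111000011110000000000000000
  (b & (~a & c)) = 00000000000011110000000000000000
  (~d & (b & (~a & c))) = 00000000000011000000000000000000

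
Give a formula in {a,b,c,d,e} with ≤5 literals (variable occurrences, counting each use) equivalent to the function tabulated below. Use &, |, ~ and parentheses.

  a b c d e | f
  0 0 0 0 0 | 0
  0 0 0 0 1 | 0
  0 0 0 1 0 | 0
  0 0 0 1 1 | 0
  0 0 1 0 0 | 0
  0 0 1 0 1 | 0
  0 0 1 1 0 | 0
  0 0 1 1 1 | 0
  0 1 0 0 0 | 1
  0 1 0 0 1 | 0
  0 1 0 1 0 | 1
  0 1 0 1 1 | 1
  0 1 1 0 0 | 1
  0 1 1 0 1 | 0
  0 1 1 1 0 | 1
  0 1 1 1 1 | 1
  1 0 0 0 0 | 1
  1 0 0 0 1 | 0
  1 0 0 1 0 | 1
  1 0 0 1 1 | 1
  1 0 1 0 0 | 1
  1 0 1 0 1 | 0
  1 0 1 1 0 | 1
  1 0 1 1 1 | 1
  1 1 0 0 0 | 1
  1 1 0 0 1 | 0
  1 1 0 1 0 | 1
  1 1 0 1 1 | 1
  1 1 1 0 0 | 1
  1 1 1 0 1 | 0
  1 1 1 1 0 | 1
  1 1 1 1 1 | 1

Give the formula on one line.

  ~e = 10101010101010101010101010101010
  (~e | d) = 10111011101110111011101110111011
  (b | a) = 00000000111111111111111111111111
  ((~e | d) & (b | a)) = 00000000101110111011101110111011

((~e | d) & (b | a))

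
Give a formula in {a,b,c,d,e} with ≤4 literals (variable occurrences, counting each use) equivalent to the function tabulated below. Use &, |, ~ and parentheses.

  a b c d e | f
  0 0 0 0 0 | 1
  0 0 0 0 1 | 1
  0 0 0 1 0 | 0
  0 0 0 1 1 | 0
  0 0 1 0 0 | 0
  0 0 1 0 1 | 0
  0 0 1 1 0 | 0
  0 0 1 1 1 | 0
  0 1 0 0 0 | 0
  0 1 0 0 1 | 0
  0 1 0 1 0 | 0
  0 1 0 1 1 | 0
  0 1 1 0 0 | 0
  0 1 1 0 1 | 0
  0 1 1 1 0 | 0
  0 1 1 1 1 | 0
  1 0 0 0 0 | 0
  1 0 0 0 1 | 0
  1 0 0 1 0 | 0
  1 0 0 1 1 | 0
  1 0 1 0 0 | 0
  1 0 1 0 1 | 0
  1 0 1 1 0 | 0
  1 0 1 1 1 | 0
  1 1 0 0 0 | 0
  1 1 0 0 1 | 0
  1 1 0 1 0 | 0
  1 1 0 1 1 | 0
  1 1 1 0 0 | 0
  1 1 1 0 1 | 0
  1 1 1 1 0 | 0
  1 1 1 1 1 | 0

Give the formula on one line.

(((~d & ~b) & ~c) & ~a)

  ~d = 11001100110011001100110011001100
  ~b = 11111111000000001111111100000000
  (~d & ~b) = 11001100000000001100110000000000
  ~c = 11110000111100001111000011110000
  ((~d & ~b) & ~c) = 11000000000000001100000000000000
  ~a = 11111111111111110000000000000000
  (((~d & ~b) & ~c) & ~a) = 11000000000000000000000000000000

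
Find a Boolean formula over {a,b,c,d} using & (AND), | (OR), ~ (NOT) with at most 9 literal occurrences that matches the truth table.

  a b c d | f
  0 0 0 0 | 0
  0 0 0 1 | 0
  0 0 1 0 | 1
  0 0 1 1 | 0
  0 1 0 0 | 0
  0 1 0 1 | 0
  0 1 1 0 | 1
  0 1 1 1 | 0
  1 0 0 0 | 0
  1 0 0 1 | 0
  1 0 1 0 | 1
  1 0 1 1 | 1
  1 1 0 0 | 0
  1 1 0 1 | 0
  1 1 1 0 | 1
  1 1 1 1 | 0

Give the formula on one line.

((((b & ~a) | (c | a)) & (~d | (a & ~b))) & c)

  ~a = 1111111100000000
  (b & ~a) = 0000111100000000
  (c | a) = 0011001111111111
  ((b & ~a) | (c | a)) = 0011111111111111
  ~d = 1010101010101010
  ~b = 1111000011110000
  (a & ~b) = 0000000011110000
  (~d | (a & ~b)) = 1010101011111010
  (((b & ~a) | (c | a)) & (~d | (a & ~b))) = 0010101011111010
  ((((b & ~a) | (c | a)) & (~d | (a & ~b))) & c) = 0010001000110010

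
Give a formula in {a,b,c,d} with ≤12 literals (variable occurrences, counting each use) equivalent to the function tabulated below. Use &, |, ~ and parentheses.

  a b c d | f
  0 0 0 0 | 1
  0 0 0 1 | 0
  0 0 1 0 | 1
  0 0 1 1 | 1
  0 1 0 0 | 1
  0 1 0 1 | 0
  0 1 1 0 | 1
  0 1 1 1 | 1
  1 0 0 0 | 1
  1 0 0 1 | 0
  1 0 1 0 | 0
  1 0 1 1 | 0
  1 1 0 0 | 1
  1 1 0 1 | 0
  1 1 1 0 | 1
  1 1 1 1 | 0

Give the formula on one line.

  ~d = 1010101010101010
  (c | ~d) = 1011101110111011
  ~a = 1111111100000000
  (b | ~a) = 1111111100001111
  (~d & (b | ~a)) = 1010101000001010
  (a & c) = 0000000000110011
  ((~d & (b | ~a)) & (a & c)) = 0000000000000010
  ~c = 1100110011001100
  (~c | ~a) = 1111111111001100
  (((~d & (b | ~a)) & (a & c)) | (~c | ~a)) = 1111111111001110
  ((c | ~d) & (((~d & (b | ~a)) & (a & c)) | (~c | ~a))) = 1011101110001010

((c | ~d) & (((~d & (b | ~a)) & (a & c)) | (~c | ~a)))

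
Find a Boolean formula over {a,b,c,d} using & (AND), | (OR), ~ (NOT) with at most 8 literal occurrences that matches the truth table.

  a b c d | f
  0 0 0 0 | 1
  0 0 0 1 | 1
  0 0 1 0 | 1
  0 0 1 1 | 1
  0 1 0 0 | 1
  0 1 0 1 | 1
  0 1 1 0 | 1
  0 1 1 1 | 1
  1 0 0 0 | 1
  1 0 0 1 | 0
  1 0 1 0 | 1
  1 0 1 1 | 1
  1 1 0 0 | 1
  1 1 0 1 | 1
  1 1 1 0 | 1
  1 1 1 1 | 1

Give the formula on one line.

  ~b = 1111000011110000
  ~d = 1010101010101010
  ~a = 1111111100000000
  (~d | ~a) = 1111111110101010
  (~b & (~d | ~a)) = 1111000010100000
  ((~b & (~d | ~a)) | c) = 1111001110110011
  ~c = 1100110011001100
  (~c & b) = 0000110000001100
  (((~b & (~d | ~a)) | c) | (~c & b)) = 1111111110111111

(((~b & (~d | ~a)) | c) | (~c & b))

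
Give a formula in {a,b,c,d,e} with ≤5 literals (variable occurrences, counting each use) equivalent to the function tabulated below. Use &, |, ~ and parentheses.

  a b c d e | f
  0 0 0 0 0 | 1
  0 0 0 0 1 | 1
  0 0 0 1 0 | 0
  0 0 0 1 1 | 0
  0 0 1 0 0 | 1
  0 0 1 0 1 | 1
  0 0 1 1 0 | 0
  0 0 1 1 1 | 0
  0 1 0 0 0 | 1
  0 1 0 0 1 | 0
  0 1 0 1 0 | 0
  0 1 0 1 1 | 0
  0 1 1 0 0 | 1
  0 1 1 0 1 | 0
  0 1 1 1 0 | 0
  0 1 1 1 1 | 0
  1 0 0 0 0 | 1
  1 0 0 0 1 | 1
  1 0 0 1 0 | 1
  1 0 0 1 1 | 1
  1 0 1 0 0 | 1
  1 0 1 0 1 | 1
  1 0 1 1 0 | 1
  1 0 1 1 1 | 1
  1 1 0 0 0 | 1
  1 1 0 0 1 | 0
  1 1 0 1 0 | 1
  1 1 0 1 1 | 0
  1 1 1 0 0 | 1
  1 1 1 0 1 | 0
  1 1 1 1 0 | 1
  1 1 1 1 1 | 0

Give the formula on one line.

((~b | ~e) & (a | (~a & ~d)))

  ~b = 11111111000000001111111100000000
  ~e = 10101010101010101010101010101010
  (~b | ~e) = 11111111101010101111111110101010
  ~a = 11111111111111110000000000000000
  ~d = 11001100110011001100110011001100
  (~a & ~d) = 11001100110011000000000000000000
  (a | (~a & ~d)) = 11001100110011001111111111111111
  ((~b | ~e) & (a | (~a & ~d))) = 11001100100010001111111110101010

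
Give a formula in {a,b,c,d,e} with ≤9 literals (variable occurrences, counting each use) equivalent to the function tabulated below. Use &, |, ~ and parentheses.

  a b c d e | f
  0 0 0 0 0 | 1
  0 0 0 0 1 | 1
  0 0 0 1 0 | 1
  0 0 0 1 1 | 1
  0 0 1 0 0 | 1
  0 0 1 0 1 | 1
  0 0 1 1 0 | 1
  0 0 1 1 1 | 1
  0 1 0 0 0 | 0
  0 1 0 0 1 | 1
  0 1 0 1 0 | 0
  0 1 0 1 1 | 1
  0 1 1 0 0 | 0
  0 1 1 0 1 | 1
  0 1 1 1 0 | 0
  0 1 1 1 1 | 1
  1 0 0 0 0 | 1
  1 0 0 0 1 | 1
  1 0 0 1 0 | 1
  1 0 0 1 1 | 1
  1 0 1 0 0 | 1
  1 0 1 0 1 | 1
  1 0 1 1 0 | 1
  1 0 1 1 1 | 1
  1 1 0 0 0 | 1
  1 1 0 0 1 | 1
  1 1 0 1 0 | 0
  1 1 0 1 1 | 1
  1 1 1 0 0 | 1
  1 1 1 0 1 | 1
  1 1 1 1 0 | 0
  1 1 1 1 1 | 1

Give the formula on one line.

  (a & b) = 00000000000000000000000011111111
  (b & e) = 00000000010101010000000001010101
  ((a & b) | (b & e)) = 00000000010101010000000011111111
  ~d = 11001100110011001100110011001100
  (((a & b) | (b & e)) & ~d) = 00000000010001000000000011001100
  ~b = 11111111000000001111111100000000
  ~e = 10101010101010101010101010101010
  (d | ~e) = 10111011101110111011101110111011
  (~b & (d | ~e)) = 10111011000000001011101100000000
  (e | (~b & (d | ~e))) = 11111111010101011111111101010101
  ((((a & b) | (b & e)) & ~d) | (e | (~b & (d | ~e)))) = 11111111010101011111111111011101

((((a & b) | (b & e)) & ~d) | (e | (~b & (d | ~e))))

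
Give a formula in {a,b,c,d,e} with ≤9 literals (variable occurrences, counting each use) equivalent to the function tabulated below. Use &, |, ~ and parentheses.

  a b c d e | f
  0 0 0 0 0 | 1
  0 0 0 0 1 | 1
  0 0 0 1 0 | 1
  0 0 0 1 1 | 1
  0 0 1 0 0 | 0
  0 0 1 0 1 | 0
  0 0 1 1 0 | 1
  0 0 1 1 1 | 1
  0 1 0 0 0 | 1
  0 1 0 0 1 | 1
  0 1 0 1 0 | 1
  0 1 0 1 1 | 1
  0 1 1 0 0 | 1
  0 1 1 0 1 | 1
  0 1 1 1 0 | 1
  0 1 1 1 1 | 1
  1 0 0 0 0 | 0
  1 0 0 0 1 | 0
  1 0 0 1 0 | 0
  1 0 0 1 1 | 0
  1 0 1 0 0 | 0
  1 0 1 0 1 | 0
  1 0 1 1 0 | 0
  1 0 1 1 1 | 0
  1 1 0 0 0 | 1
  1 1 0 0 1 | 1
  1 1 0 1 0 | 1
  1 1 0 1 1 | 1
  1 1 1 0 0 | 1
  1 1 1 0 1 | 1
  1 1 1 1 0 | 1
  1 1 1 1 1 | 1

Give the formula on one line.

  ~b = 11111111000000001111111100000000
  (~b | c) = 11111111000011111111111100001111
  ~e = 10101010101010101010101010101010
  ~c = 11110000111100001111000011110000
  (~e & ~c) = 10100000101000001010000010100000
  ((~b | c) | (~e & ~c)) = 11111111101011111111111110101111
  (((~b | c) | (~e & ~c)) & b) = 00000000101011110000000010101111
  (~c | d) = 11110011111100111111001111110011
  ~a = 11111111111111110000000000000000
  (b | ~a) = 11111111111111110000000011111111
  ((~c | d) & (b | ~a)) = 11110011111100110000000011110011
  ((((~b | c) | (~e & ~c)) & b) | ((~c | d) & (b | ~a))) = 11110011111111110000000011111111

((((~b | c) | (~e & ~c)) & b) | ((~c | d) & (b | ~a)))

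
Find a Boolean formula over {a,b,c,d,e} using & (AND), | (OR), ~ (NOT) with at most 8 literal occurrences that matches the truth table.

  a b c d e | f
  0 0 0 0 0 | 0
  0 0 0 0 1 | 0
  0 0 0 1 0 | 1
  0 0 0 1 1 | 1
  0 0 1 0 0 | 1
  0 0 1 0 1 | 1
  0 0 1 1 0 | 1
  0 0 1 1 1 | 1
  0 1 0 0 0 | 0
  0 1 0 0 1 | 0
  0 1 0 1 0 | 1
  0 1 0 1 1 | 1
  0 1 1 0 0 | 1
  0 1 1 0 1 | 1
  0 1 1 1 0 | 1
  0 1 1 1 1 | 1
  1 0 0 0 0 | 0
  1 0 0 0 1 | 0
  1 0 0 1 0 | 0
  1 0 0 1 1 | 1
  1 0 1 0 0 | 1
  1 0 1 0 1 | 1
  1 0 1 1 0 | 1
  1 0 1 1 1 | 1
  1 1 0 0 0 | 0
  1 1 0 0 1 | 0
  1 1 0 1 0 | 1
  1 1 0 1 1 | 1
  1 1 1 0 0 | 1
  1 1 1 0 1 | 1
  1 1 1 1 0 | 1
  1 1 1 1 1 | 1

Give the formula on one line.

((((e | b) & d) | c) | (~a & d))

  (e | b) = 01010101111111110101010111111111
  ((e | b) & d) = 00010001001100110001000100110011
  (((e | b) & d) | c) = 00011111001111110001111100111111
  ~a = 11111111111111110000000000000000
  (~a & d) = 00110011001100110000000000000000
  ((((e | b) & d) | c) | (~a & d)) = 00111111001111110001111100111111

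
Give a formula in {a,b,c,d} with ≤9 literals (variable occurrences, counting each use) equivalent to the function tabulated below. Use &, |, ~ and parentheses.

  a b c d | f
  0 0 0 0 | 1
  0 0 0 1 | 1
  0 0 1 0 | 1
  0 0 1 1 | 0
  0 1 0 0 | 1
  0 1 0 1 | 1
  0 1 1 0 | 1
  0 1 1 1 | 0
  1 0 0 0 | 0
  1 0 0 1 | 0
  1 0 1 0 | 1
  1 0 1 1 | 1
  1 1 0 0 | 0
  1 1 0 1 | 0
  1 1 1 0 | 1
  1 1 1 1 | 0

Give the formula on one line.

((((~b & a) | ~c) | ~d) & (~a | c))

  ~b = 1111000011110000
  (~b & a) = 0000000011110000
  ~c = 1100110011001100
  ((~b & a) | ~c) = 1100110011111100
  ~d = 1010101010101010
  (((~b & a) | ~c) | ~d) = 1110111011111110
  ~a = 1111111100000000
  (~a | c) = 1111111100110011
  ((((~b & a) | ~c) | ~d) & (~a | c)) = 1110111000110010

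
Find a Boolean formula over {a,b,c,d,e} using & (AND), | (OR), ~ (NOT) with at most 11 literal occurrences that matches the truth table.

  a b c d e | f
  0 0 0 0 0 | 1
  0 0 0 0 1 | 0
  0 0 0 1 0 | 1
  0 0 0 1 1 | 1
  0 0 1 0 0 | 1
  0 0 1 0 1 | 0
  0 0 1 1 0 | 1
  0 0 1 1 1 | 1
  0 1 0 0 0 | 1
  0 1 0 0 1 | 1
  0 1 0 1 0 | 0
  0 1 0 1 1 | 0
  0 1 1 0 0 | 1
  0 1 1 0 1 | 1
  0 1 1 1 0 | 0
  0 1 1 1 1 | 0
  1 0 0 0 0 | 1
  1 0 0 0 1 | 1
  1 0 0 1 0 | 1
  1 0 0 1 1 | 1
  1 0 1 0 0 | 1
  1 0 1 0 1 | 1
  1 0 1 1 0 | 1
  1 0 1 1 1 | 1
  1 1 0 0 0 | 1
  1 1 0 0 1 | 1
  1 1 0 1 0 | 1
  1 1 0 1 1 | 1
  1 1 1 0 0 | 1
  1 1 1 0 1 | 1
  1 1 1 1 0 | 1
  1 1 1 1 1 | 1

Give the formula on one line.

  ~b = 11111111000000001111111100000000
  (~b & d) = 00110011000000000011001100000000
  ~d = 11001100110011001100110011001100
  (e | d) = 01110111011101110111011101110111
  (d | b) = 00110011111111110011001111111111
  ((e | d) & (d | b)) = 00110011011101110011001101110111
  ~e = 10101010101010101010101010101010
  (((e | d) & (d | b)) | ~e) = 10111011111111111011101111111111
  (~d & (((e | d) & (d | b)) | ~e)) = 10001000110011001000100011001100
  (a | (~d & (((e | d) & (d | b)) | ~e))) = 10001000110011001111111111111111
  ((~b & d) | (a | (~d & (((e | d) & (d | b)) | ~e)))) = 10111011110011001111111111111111

((~b & d) | (a | (~d & (((e | d) & (d | b)) | ~e))))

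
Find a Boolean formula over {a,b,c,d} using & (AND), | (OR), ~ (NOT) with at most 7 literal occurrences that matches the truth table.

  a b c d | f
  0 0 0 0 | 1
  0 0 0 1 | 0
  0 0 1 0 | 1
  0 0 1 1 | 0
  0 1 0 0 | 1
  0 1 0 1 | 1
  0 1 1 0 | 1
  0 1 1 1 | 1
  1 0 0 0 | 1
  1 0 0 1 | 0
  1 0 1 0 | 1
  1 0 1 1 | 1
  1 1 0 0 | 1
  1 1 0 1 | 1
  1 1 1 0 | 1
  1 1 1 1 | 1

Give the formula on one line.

  (d & c) = 0001000100010001
  ~b = 1111000011110000
  ((d & c) & ~b) = 0001000000010000
  (((d & c) & ~b) & a) = 0000000000010000
  ((((d & c) & ~b) & a) | b) = 0000111100011111
  ~d = 1010101010101010
  (((((d & c) & ~b) & a) | b) | ~d) = 1010111110111111

(((((d & c) & ~b) & a) | b) | ~d)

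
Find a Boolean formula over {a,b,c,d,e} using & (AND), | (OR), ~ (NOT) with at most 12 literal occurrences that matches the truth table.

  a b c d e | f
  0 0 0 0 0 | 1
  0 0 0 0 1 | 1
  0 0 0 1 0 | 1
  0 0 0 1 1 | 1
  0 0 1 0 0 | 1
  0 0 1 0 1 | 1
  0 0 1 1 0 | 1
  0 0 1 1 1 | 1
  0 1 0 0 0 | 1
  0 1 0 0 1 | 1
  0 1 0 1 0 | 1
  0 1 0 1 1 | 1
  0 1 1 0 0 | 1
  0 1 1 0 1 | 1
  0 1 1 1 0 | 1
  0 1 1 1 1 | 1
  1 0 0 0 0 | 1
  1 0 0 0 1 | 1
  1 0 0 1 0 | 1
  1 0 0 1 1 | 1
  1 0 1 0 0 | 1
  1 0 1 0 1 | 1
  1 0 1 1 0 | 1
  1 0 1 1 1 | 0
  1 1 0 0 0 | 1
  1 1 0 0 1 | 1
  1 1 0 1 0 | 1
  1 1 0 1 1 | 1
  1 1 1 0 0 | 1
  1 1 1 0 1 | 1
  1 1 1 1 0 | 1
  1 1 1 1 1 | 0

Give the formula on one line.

  ~d = 11001100110011001100110011001100
  (~d & c) = 00001100000011000000110000001100
  ~a = 11111111111111110000000000000000
  ((~d & c) | ~a) = 11111111111111110000110000001100
  ~c = 11110000111100001111000011110000
  ~e = 10101010101010101010101010101010
  (~d | ~e) = 11101110111011101110111011101110
  (~c | (~d | ~e)) = 11111110111111101111111011111110
  (c | b) = 00001111111111110000111111111111
  ((c | b) | a) = 00001111111111111111111111111111
  ((~c | (~d | ~e)) & ((c | b) | a)) = 00001110111111101111111011111110
  (((~d & c) | ~a) | ((~c | (~d | ~e)) & ((c | b) | a))) = 11111111111111111111111011111110

(((~d & c) | ~a) | ((~c | (~d | ~e)) & ((c | b) | a)))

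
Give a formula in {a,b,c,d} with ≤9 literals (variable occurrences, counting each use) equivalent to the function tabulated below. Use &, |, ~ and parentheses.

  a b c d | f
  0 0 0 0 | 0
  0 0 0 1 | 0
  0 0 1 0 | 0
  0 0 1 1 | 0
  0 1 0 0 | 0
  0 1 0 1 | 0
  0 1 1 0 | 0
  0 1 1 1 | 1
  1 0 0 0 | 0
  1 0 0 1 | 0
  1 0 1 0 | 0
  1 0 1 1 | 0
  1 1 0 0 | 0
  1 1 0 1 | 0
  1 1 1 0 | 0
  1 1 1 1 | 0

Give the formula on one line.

  ~d = 1010101010101010
  ~c = 1100110011001100
  (a | ~c) = 1100110011111111
  (~d & (a | ~c)) = 1000100010101010
  (b & c) = 0000001100000011
  ~a = 1111111100000000
  (~d & ~a) = 1010101000000000
  ((b & c) | (~d & ~a)) = 1010101100000011
  ((~d & (a | ~c)) | ((b & c) | (~d & ~a))) = 1010101110101011
  (((~d & (a | ~c)) | ((b & c) | (~d & ~a))) & d) = 0000000100000001
  ((((~d & (a | ~c)) | ((b & c) | (~d & ~a))) & d) & ~a) = 0000000100000000

((((~d & (a | ~c)) | ((b & c) | (~d & ~a))) & d) & ~a)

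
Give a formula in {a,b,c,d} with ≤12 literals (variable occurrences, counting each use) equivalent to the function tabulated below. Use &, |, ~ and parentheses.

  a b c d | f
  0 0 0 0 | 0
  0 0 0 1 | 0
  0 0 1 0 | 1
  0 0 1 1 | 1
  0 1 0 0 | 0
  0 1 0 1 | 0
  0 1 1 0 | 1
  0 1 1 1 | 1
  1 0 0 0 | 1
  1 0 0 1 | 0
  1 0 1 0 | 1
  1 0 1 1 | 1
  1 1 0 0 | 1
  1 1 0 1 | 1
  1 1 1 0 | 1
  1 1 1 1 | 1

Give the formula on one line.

((b & a) | (((~d & (~b | ~c)) & (a | (c & ~d))) | c))

  (b & a) = 0000000000001111
  ~d = 1010101010101010
  ~b = 1111000011110000
  ~c = 1100110011001100
  (~b | ~c) = 1111110011111100
  (~d & (~b | ~c)) = 1010100010101000
  (c & ~d) = 0010001000100010
  (a | (c & ~d)) = 0010001011111111
  ((~d & (~b | ~c)) & (a | (c & ~d))) = 0010000010101000
  (((~d & (~b | ~c)) & (a | (c & ~d))) | c) = 0011001110111011
  ((b & a) | (((~d & (~b | ~c)) & (a | (c & ~d))) | c)) = 0011001110111111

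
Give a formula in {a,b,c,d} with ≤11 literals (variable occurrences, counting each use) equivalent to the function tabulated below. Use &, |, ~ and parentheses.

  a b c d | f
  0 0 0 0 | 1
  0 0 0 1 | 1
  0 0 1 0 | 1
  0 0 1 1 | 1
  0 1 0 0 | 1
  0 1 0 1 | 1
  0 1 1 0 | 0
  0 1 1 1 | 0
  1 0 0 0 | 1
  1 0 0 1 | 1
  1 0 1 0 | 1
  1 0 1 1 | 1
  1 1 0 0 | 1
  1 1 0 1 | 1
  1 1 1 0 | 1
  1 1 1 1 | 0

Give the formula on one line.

(((a & (c & ~d)) | (~d & (~b & (a | d)))) | (~c | ~b))

  ~d = 1010101010101010
  (c & ~d) = 0010001000100010
  (a & (c & ~d)) = 0000000000100010
  ~b = 1111000011110000
  (a | d) = 0101010111111111
  (~b & (a | d)) = 0101000011110000
  (~d & (~b & (a | d))) = 0000000010100000
  ((a & (c & ~d)) | (~d & (~b & (a | d)))) = 0000000010100010
  ~c = 1100110011001100
  (~c | ~b) = 1111110011111100
  (((a & (c & ~d)) | (~d & (~b & (a | d)))) | (~c | ~b)) = 1111110011111110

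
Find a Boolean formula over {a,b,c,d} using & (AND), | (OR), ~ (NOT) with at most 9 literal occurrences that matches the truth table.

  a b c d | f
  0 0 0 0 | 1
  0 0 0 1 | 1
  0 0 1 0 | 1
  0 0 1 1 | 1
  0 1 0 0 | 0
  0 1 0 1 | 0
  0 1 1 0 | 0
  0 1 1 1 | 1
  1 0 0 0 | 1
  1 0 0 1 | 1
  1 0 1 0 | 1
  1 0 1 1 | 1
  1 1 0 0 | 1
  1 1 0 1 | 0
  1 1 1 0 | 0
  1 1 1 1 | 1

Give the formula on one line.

(((~b | c) | (~d & (~b | (a | c)))) & (~b | (~c | d)))

  ~b = 1111000011110000
  (~b | c) = 1111001111110011
  ~d = 1010101010101010
  (a | c) = 0011001111111111
  (~b | (a | c)) = 1111001111111111
  (~d & (~b | (a | c))) = 1010001010101010
  ((~b | c) | (~d & (~b | (a | c)))) = 1111001111111011
  ~c = 1100110011001100
  (~c | d) = 1101110111011101
  (~b | (~c | d)) = 1111110111111101
  (((~b | c) | (~d & (~b | (a | c)))) & (~b | (~c | d))) = 1111000111111001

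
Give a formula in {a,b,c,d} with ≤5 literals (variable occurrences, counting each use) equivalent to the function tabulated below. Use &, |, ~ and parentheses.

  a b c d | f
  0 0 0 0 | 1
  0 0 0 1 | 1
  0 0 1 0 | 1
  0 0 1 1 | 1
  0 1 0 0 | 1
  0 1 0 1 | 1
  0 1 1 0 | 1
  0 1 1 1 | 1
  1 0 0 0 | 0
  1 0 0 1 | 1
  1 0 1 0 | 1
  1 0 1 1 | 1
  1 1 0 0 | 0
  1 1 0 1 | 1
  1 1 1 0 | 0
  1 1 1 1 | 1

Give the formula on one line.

((~d & (~b & c)) | (d | ~a))

  ~d = 1010101010101010
  ~b = 1111000011110000
  (~b & c) = 0011000000110000
  (~d & (~b & c)) = 0010000000100000
  ~a = 1111111100000000
  (d | ~a) = 1111111101010101
  ((~d & (~b & c)) | (d | ~a)) = 1111111101110101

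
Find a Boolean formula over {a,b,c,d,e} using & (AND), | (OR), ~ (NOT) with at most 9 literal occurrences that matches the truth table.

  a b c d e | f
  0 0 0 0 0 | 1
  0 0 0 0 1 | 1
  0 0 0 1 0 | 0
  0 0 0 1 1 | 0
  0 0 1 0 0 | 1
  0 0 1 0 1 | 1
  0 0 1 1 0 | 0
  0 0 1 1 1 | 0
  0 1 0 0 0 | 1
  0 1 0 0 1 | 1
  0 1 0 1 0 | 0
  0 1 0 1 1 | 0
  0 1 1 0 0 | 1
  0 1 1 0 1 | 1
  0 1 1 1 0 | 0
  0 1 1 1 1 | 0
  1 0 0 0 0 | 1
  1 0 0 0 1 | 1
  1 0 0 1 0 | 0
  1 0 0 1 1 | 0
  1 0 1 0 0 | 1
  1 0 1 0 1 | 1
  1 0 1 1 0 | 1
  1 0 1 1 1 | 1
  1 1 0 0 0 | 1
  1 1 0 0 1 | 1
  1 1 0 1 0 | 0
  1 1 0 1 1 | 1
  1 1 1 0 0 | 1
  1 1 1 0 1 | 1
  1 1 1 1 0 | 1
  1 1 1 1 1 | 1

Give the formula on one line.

  ~c = 11110000111100001111000011110000
  (a & e) = 00000000000000000101010101010101
  (~c & (a & e)) = 00000000000000000101000001010000
  ((~c & (a & e)) & b) = 00000000000000000000000001010000
  ~d = 11001100110011001100110011001100
  (((~c & (a & e)) & b) | ~d) = 11001100110011001100110011011100
  (c & a) = 00000000000000000000111100001111
  ((((~c & (a & e)) & b) | ~d) | (c & a)) = 11001100110011001100111111011111

((((~c & (a & e)) & b) | ~d) | (c & a))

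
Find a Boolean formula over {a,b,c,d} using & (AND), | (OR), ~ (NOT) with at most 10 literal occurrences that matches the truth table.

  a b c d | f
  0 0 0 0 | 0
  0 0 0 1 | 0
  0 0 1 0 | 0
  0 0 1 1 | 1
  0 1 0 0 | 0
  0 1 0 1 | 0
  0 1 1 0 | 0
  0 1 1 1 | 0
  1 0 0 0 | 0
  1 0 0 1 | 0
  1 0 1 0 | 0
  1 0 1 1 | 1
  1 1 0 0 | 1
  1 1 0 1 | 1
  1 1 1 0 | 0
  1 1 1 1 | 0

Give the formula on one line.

(((~b & d) | (~c & (a & b))) & (b | c))

  ~b = 1111000011110000
  (~b & d) = 0101000001010000
  ~c = 1100110011001100
  (a & b) = 0000000000001111
  (~c & (a & b)) = 0000000000001100
  ((~b & d) | (~c & (a & b))) = 0101000001011100
  (b | c) = 0011111100111111
  (((~b & d) | (~c & (a & b))) & (b | c)) = 0001000000011100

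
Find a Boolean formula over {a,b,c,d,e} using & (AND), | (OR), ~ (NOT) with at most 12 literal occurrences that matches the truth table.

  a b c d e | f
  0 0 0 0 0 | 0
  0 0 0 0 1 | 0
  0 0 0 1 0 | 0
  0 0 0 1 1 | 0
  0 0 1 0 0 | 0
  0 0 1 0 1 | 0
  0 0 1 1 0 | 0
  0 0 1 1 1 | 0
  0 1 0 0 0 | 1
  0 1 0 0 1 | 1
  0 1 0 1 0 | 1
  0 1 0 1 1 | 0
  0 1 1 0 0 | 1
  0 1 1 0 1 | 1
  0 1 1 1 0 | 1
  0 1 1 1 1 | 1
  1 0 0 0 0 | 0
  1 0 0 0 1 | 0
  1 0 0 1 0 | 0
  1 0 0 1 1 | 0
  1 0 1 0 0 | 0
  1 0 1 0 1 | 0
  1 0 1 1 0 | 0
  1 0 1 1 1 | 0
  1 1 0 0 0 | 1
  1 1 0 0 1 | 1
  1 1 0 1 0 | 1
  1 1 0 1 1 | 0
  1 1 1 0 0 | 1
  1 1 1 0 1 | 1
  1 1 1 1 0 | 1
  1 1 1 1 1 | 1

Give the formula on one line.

  (c & b) = 00000000000011110000000000001111
  (c | b) = 00001111111111110000111111111111
  ~e = 10101010101010101010101010101010
  ((c | b) & ~e) = 00001010101010100000101010101010
  (d | e) = 01110111011101110111011101110111
  (((c | b) & ~e) & (d | e)) = 00000010001000100000001000100010
  ~d = 11001100110011001100110011001100
  ((((c | b) & ~e) & (d | e)) | ~d) = 11001110111011101100111011101110
  ((c & b) | ((((c | b) & ~e) & (d | e)) | ~d)) = 11001110111011111100111011101111
  (((c & b) | ((((c | b) & ~e) & (d | e)) | ~d)) & b) = 00000000111011110000000011101111

(((c & b) | ((((c | b) & ~e) & (d | e)) | ~d)) & b)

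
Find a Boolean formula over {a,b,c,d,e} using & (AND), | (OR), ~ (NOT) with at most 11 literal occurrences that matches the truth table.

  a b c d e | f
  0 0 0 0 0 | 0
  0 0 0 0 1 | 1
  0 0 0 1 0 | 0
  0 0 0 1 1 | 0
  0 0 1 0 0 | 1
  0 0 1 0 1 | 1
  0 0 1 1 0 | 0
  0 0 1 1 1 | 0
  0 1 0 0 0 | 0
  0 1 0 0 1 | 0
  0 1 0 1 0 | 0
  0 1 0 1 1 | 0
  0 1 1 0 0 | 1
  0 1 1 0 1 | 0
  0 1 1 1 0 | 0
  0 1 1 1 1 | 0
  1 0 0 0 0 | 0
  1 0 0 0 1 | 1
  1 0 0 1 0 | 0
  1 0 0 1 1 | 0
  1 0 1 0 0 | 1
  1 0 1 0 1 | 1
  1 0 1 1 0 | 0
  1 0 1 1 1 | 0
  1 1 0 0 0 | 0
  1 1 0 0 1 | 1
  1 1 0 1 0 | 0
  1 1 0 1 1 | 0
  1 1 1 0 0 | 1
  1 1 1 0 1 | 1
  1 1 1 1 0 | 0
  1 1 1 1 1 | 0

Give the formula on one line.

  ~e = 10101010101010101010101010101010
  (a & e) = 00000000000000000101010101010101
  (~e | (a & e)) = 10101010101010101111111111111111
  ~b = 11111111000000001111111100000000
  ((~e | (a & e)) | ~b) = 11111111101010101111111111111111
  ~d = 11001100110011001100110011001100
  (~e & c) = 00001010000010100000101000001010
  ((~e & c) | e) = 01011111010111110101111101011111
  (~d & ((~e & c) | e)) = 01001100010011000100110001001100
  (((~e | (a & e)) | ~b) & (~d & ((~e & c) | e))) = 01001100000010000100110001001100

(((~e | (a & e)) | ~b) & (~d & ((~e & c) | e)))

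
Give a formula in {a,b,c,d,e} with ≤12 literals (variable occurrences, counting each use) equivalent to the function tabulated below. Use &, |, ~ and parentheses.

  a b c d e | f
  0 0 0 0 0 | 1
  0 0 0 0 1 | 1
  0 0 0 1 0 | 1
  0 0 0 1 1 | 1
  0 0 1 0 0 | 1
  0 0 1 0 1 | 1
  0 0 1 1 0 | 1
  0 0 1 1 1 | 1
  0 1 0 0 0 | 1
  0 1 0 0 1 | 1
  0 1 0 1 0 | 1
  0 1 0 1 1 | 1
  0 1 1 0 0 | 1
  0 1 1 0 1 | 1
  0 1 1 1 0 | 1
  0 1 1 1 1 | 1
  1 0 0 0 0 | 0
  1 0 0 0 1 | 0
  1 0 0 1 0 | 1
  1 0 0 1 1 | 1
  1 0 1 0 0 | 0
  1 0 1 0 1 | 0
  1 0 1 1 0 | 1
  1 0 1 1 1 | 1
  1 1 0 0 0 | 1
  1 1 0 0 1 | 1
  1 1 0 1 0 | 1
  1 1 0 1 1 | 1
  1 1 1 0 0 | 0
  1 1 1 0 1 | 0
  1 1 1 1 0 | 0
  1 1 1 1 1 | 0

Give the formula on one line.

  ~c = 11110000111100001111000011110000
  (b & ~c) = 00000000111100000000000011110000
  ~a = 11111111111111110000000000000000
  ((b & ~c) | ~a) = 11111111111111110000000011110000
  ~b = 11111111000000001111111100000000
  (~b & d) = 00110011000000000011001100000000
  ((b & ~c) | (~b & d)) = 00110011111100000011001111110000
  (c | d) = 00111111001111110011111100111111
  (((b & ~c) | (~b & d)) & (c | d)) = 00110011001100000011001100110000
  (((b & ~c) | ~a) | (((b & ~c) | (~b & d)) & (c | d))) = 11111111111111110011001111110000

(((b & ~c) | ~a) | (((b & ~c) | (~b & d)) & (c | d)))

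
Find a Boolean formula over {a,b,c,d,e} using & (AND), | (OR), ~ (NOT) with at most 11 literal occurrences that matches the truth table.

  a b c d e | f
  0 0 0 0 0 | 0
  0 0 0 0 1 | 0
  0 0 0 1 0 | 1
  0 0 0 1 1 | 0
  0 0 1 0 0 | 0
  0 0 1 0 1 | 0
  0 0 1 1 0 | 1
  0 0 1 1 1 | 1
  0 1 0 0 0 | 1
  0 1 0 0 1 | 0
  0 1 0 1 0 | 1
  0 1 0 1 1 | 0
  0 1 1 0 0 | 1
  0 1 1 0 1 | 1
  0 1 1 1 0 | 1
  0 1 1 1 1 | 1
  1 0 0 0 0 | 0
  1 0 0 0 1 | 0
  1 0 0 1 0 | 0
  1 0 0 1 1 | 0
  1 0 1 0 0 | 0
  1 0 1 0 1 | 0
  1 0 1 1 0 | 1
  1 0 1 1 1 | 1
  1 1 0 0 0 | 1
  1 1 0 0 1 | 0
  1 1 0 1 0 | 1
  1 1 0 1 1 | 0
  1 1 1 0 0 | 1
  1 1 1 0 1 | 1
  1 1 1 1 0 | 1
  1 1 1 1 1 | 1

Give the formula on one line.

((((b | e) | (b | (~a | c))) & (b | d)) & (c | ~e))

  (b | e) = 01010101111111110101010111111111
  ~a = 11111111111111110000000000000000
  (~a | c) = 11111111111111110000111100001111
  (b | (~a | c)) = 11111111111111110000111111111111
  ((b | e) | (b | (~a | c))) = 11111111111111110101111111111111
  (b | d) = 00110011111111110011001111111111
  (((b | e) | (b | (~a | c))) & (b | d)) = 00110011111111110001001111111111
  ~e = 10101010101010101010101010101010
  (c | ~e) = 10101111101011111010111110101111
  ((((b | e) | (b | (~a | c))) & (b | d)) & (c | ~e)) = 00100011101011110000001110101111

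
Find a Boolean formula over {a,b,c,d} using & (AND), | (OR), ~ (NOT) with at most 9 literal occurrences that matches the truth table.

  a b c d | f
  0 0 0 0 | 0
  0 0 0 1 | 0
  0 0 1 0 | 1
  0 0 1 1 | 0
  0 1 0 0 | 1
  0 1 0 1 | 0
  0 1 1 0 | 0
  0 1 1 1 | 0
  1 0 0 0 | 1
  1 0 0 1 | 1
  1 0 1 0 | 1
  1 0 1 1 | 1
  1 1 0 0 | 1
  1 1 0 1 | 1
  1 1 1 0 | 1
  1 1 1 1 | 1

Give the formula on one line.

  (d | b) = 0101111101011111
  (c | (d | b)) = 0111111101111111
  ~b = 1111000011110000
  ~c = 1100110011001100
  (~b | ~c) = 1111110011111100
  ((c | (d | b)) & (~b | ~c)) = 0111110001111100
  (b | c) = 0011111100111111
  (((c | (d | b)) & (~b | ~c)) & (b | c)) = 0011110000111100
  ~d = 1010101010101010
  ((((c | (d | b)) & (~b | ~c)) & (b | c)) & ~d) = 0010100000101000
  (a | ((((c | (d | b)) & (~b | ~c)) & (b | c)) & ~d)) = 0010100011111111

(a | ((((c | (d | b)) & (~b | ~c)) & (b | c)) & ~d))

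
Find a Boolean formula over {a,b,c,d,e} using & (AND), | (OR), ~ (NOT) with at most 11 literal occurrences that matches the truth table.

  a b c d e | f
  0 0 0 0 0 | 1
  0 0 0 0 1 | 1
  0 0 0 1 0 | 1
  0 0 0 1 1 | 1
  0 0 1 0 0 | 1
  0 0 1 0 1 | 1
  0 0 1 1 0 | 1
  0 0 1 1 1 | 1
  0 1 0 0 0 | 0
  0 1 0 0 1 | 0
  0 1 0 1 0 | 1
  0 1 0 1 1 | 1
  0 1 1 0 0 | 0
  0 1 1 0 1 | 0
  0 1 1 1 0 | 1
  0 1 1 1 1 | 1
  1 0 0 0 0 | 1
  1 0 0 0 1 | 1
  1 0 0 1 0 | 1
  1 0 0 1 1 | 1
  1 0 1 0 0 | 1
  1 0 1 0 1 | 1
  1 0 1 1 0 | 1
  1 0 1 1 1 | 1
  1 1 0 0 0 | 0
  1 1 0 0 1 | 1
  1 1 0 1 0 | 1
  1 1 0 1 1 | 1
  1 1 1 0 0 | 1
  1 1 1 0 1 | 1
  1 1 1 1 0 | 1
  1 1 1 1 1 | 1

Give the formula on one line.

  ~b = 11111111000000001111111100000000
  (~b | d) = 11111111001100111111111100110011
  ~a = 11111111111111110000000000000000
  (~a | c) = 11111111111111110000111100001111
  ((~a | c) & a) = 00000000000000000000111100001111
  ((~b | d) | ((~a | c) & a)) = 11111111001100111111111100111111
  (e & b) = 00000000010101010000000001010101
  ((e & b) & a) = 00000000000000000000000001010101
  (((~b | d) | ((~a | c) & a)) | ((e & b) & a)) = 11111111001100111111111101111111

(((~b | d) | ((~a | c) & a)) | ((e & b) & a))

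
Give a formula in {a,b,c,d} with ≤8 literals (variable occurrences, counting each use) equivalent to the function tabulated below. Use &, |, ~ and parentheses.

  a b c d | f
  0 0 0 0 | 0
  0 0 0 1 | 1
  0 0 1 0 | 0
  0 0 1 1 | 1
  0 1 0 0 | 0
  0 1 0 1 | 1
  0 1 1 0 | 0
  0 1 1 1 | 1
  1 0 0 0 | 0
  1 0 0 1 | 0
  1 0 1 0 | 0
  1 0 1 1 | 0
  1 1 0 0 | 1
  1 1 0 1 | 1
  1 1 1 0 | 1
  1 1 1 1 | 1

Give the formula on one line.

  (a | d) = 0101010111111111
  ((a | d) & b) = 0000010100001111
  (((a | d) & b) | d) = 0101010101011111
  ~a = 1111111100000000
  (b | ~a) = 1111111100001111
  ((((a | d) & b) | d) & (b | ~a)) = 0101010100001111

((((a | d) & b) | d) & (b | ~a))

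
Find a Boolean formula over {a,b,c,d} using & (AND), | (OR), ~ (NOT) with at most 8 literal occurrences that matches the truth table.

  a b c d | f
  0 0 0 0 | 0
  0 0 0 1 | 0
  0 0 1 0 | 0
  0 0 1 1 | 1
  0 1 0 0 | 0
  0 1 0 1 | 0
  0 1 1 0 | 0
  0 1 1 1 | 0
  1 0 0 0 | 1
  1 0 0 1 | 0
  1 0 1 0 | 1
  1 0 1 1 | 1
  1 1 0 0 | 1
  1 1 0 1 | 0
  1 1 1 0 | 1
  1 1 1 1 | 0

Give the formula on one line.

((a & ~d) | (((b | c) & d) & ~b))

  ~d = 1010101010101010
  (a & ~d) = 0000000010101010
  (b | c) = 0011111100111111
  ((b | c) & d) = 0001010100010101
  ~b = 1111000011110000
  (((b | c) & d) & ~b) = 0001000000010000
  ((a & ~d) | (((b | c) & d) & ~b)) = 0001000010111010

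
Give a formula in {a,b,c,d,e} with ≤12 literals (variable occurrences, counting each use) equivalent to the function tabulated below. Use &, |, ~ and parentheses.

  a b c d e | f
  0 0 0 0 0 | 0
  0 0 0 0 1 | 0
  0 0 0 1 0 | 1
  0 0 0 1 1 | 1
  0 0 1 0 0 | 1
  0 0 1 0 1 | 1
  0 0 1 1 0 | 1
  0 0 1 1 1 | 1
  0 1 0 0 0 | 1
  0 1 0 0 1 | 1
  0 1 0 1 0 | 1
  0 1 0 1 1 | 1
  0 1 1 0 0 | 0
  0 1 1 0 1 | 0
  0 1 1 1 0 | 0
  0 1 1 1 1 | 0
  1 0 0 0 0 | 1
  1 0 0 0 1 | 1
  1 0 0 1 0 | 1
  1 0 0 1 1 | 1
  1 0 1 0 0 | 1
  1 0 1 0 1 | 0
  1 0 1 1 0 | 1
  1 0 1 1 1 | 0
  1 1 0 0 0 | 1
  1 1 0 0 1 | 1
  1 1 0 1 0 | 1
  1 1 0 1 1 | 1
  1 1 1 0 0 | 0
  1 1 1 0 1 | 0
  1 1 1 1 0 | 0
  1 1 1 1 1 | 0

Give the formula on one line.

((a | (c | (b | d))) & (((~a | ~e) | ~c) & (~c | ~b)))

  (b | d) = 00110011111111110011001111111111
  (c | (b | d)) = 00111111111111110011111111111111
  (a | (c | (b | d))) = 00111111111111111111111111111111
  ~a = 11111111111111110000000000000000
  ~e = 10101010101010101010101010101010
  (~a | ~e) = 11111111111111111010101010101010
  ~c = 11110000111100001111000011110000
  ((~a | ~e) | ~c) = 11111111111111111111101011111010
  ~b = 11111111000000001111111100000000
  (~c | ~b) = 11111111111100001111111111110000
  (((~a | ~e) | ~c) & (~c | ~b)) = 11111111111100001111101011110000
  ((a | (c | (b | d))) & (((~a | ~e) | ~c) & (~c | ~b))) = 00111111111100001111101011110000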